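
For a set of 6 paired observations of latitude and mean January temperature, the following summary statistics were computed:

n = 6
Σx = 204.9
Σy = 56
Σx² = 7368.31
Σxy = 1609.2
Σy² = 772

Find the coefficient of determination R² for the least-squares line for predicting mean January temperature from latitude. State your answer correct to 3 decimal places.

Sxx = Σx² − (Σx)²/n = 7368.31 − 6997.335 = 370.975
Sxy = Σxy − (Σx)(Σy)/n = 1609.2 − 1912.4 = -303.2
Syy = Σy² − (Σy)²/n = 772 − 522.666667 = 249.333333
R² = Sxy²/(Sxx·Syy) = (-303.2)²/(370.975·249.333333) = 0.993879

0.994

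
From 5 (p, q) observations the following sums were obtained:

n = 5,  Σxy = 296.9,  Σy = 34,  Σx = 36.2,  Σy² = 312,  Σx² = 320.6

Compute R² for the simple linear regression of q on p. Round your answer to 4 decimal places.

0.5446

Sxx = Σx² − (Σx)²/n = 320.6 − 262.088 = 58.512
Sxy = Σxy − (Σx)(Σy)/n = 296.9 − 246.16 = 50.74
Syy = Σy² − (Σy)²/n = 312 − 231.2 = 80.8
R² = Sxy²/(Sxx·Syy) = (50.74)²/(58.512·80.8) = 0.544559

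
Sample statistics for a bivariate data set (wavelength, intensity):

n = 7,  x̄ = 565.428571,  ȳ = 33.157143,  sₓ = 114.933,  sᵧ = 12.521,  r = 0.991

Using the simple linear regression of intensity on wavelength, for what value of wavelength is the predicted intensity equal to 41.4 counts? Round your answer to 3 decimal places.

b = r · sᵧ/sₓ = 0.991 · 12.521/114.933 = 0.107961
a = ȳ − b·x̄ = 33.157143 − 0.107961·565.428571 = -27.887236
Set a + b·x = 41.4: x = (41.4 − (-27.887236)) / 0.107961 = 641.778711

641.779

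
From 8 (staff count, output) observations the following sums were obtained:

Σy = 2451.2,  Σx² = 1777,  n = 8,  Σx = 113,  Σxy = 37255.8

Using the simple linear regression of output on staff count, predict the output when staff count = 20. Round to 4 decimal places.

Sxx = Σx² − (Σx)²/n = 1777 − 1596.125 = 180.875
Sxy = Σxy − (Σx)(Σy)/n = 37255.8 − 34623.2 = 2632.6
b = Sxy/Sxx = 2632.6/180.875 = 14.554803
a = ȳ − b·x̄ = 306.4 − 14.554803·14.125 = 100.813407
ŷ(20) = a + b·20 = 100.813407 + 14.554803·20 = 391.909468

391.9095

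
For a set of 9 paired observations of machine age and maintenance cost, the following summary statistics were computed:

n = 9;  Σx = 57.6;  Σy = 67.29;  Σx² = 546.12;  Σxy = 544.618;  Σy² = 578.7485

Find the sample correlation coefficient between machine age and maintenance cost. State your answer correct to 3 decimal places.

0.984

Sxx = Σx² − (Σx)²/n = 546.12 − 368.64 = 177.48
Sxy = Σxy − (Σx)(Σy)/n = 544.618 − 430.656 = 113.962
Syy = Σy² − (Σy)²/n = 578.7485 − 503.1049 = 75.6436
r = Sxy/√(Sxx·Syy) = 113.962/√(13425.226128) = 113.962/115.867278 = 0.983556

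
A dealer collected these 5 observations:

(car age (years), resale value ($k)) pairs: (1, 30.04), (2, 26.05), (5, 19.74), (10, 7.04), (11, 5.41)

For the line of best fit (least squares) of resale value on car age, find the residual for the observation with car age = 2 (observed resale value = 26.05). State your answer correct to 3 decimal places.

n = 5, Σx = 29, Σy = 88.28, Σxy = 310.75, Σx² = 251
Sxx = Σx² − (Σx)²/n = 251 − 168.2 = 82.8
Sxy = Σxy − (Σx)(Σy)/n = 310.75 − 512.024 = -201.274
b = Sxy/Sxx = -201.274/82.8 = -2.430845
a = ȳ − b·x̄ = 17.656 − (-2.430845)·5.8 = 31.754903
ŷ(2) = 31.754903 + (-2.430845)·2 = 26.893213
residual = y − ŷ = 26.05 − 26.893213 = -0.843213

-0.843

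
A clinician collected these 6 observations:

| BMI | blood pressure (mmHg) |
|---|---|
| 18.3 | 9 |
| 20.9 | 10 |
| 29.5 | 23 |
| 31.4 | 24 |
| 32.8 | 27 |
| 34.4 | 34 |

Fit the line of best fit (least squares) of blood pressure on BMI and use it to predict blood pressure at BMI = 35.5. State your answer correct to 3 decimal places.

32.128

n = 6, Σx = 167.3, Σy = 127, Σxy = 3861, Σx² = 4887.11
Sxx = Σx² − (Σx)²/n = 4887.11 − 4664.881667 = 222.228333
Sxy = Σxy − (Σx)(Σy)/n = 3861 − 3541.183333 = 319.816667
b = Sxy/Sxx = 319.816667/222.228333 = 1.439135
a = ȳ − b·x̄ = 21.166667 − 1.439135·27.883333 = -18.961226
ŷ(35.5) = a + b·35.5 = -18.961226 + 1.439135·35.5 = 32.128081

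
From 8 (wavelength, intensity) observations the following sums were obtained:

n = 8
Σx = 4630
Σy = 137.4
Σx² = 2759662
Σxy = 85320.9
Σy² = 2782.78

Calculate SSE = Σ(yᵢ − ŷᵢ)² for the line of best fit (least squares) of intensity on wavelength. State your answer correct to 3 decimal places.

Sxx = Σx² − (Σx)²/n = 2759662 − 2679612.5 = 80049.5
Sxy = Σxy − (Σx)(Σy)/n = 85320.9 − 79520.25 = 5800.65
Syy = Σy² − (Σy)²/n = 2782.78 − 2359.845 = 422.935
b = Sxy/Sxx = 5800.65/80049.5 = 0.072463
SSE = Syy − b·Sxy = 422.935 − 0.072463·5800.65 = 2.600826

2.601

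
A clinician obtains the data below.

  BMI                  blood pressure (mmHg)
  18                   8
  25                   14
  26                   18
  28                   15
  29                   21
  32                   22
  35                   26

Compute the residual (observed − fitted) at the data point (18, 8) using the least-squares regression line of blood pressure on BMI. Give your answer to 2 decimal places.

n = 7, Σx = 193, Σy = 124, Σxy = 3605, Σx² = 5499
Sxx = Σx² − (Σx)²/n = 5499 − 5321.285714 = 177.714286
Sxy = Σxy − (Σx)(Σy)/n = 3605 − 3418.857143 = 186.142857
b = Sxy/Sxx = 186.142857/177.714286 = 1.047428
a = ȳ − b·x̄ = 17.714286 − 1.047428·27.571429 = -11.164791
ŷ(18) = -11.164791 + 1.047428·18 = 7.688907
residual = y − ŷ = 8 − 7.688907 = 0.311093

0.31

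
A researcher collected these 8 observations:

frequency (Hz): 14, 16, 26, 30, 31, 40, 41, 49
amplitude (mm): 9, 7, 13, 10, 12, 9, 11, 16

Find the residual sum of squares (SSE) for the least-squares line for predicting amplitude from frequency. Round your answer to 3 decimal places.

31.322

n = 8, Σx = 247, Σy = 87, Σxy = 2843, Σx² = 8671, Σy² = 1001
Sxx = Σx² − (Σx)²/n = 8671 − 7626.125 = 1044.875
Sxy = Σxy − (Σx)(Σy)/n = 2843 − 2686.125 = 156.875
Syy = Σy² − (Σy)²/n = 1001 − 946.125 = 54.875
b = Sxy/Sxx = 156.875/1044.875 = 0.150138
SSE = Syy − b·Sxy = 54.875 − 0.150138·156.875 = 31.322168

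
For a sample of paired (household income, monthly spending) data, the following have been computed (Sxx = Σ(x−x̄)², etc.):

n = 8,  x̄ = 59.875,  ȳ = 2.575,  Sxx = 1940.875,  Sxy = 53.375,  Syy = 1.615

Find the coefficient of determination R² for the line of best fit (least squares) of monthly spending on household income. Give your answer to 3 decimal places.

0.909

R² = Sxy²/(Sxx·Syy) = (53.375)²/(1940.875·1.615) = 0.908878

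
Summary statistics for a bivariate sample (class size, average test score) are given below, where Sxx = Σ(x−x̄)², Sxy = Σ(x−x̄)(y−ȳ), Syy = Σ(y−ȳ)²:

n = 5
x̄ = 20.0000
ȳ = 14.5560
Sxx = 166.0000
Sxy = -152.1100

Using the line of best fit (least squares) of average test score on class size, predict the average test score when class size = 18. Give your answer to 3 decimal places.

16.389

b = Sxy/Sxx = -152.11/166 = -0.916325
a = ȳ − b·x̄ = 14.556 − (-0.916325)·20 = 32.882506
ŷ(18) = a + b·18 = 32.882506 + (-0.916325)·18 = 16.388651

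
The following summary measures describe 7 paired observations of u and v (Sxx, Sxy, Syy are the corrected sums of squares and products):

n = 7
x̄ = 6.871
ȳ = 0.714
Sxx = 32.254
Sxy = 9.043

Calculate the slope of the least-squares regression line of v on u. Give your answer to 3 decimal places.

0.280

b = Sxy/Sxx = 9.043/32.254 = 0.280368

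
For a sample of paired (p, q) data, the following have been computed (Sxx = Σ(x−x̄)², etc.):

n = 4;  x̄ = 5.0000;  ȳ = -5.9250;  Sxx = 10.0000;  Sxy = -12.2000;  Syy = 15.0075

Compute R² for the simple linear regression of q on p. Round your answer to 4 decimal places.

0.9918

R² = Sxy²/(Sxx·Syy) = (-12.2)²/(10·15.0075) = 0.991771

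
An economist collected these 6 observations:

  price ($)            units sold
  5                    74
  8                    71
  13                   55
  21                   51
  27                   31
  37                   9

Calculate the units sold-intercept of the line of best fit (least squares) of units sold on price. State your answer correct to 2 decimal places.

85.56

n = 6, Σx = 111, Σy = 291, Σxy = 3894, Σx² = 2797
Sxx = Σx² − (Σx)²/n = 2797 − 2053.5 = 743.5
Sxy = Σxy − (Σx)(Σy)/n = 3894 − 5383.5 = -1489.5
b = Sxy/Sxx = -1489.5/743.5 = -2.003362
a = ȳ − b·x̄ = 48.5 − (-2.003362)·18.5 = 85.562206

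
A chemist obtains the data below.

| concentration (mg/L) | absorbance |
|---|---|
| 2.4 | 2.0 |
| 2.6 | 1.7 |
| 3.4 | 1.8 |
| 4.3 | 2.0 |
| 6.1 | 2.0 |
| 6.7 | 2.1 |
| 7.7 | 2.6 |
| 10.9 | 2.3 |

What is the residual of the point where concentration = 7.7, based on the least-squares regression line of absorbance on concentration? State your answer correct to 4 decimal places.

0.3783

n = 8, Σx = 44.1, Σy = 16.5, Σxy = 95.3, Σx² = 302.77
Sxx = Σx² − (Σx)²/n = 302.77 − 243.10125 = 59.66875
Sxy = Σxy − (Σx)(Σy)/n = 95.3 − 90.95625 = 4.34375
b = Sxy/Sxx = 4.34375/59.66875 = 0.072798
a = ȳ − b·x̄ = 2.0625 − 0.072798·5.5125 = 1.661202
ŷ(7.7) = 1.661202 + 0.072798·7.7 = 2.221745
residual = y − ŷ = 2.6 − 2.221745 = 0.378255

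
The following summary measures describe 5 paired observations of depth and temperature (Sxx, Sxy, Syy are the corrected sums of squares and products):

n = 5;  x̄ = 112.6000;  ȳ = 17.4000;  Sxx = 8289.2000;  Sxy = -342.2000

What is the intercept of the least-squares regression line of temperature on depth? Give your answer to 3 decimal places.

b = Sxy/Sxx = -342.2/8289.2 = -0.041283
a = ȳ − b·x̄ = 17.4 − (-0.041283)·112.6 = 22.048424

22.048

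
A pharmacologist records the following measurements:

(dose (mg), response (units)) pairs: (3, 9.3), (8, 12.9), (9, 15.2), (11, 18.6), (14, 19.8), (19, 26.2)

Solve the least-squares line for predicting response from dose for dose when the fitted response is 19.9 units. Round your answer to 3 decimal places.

13.382

n = 6, Σx = 64, Σy = 102, Σxy = 1247.5, Σx² = 832
Sxx = Σx² − (Σx)²/n = 832 − 682.666667 = 149.333333
Sxy = Σxy − (Σx)(Σy)/n = 1247.5 − 1088 = 159.5
b = Sxy/Sxx = 159.5/149.333333 = 1.068080
a = ȳ − b·x̄ = 17 − 1.068080·10.666667 = 5.607143
Set a + b·x = 19.9: x = (19.9 − 5.607143) / 1.068080 = 13.381818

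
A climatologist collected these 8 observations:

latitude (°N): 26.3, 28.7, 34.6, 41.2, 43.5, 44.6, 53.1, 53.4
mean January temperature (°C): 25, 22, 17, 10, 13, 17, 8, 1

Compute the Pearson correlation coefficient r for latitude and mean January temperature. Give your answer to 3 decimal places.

n = 8, Σx = 325.4, Σy = 113, Σxy = 4091, Σx² = 13962.56, Σy² = 2021
Sxx = Σx² − (Σx)²/n = 13962.56 − 13235.645 = 726.915
Sxy = Σxy − (Σx)(Σy)/n = 4091 − 4596.275 = -505.275
Syy = Σy² − (Σy)²/n = 2021 − 1596.125 = 424.875
r = Sxy/√(Sxx·Syy) = -505.275/√(308848.010625) = -505.275/555.740956 = -0.909192

-0.909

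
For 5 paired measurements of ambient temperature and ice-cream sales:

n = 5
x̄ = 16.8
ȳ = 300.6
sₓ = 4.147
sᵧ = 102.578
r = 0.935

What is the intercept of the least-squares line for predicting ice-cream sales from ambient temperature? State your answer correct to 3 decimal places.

-87.945

b = r · sᵧ/sₓ = 0.935 · 102.578/4.147 = 23.127666
a = ȳ − b·x̄ = 300.6 − 23.127666·16.8 = -87.944785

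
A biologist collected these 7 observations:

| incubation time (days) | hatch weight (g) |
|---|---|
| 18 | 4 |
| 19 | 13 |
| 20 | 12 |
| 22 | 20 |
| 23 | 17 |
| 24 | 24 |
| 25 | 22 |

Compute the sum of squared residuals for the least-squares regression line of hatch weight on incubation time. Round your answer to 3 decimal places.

n = 7, Σx = 151, Σy = 112, Σxy = 2516, Σx² = 3299, Σy² = 2078
Sxx = Σx² − (Σx)²/n = 3299 − 3257.285714 = 41.714286
Sxy = Σxy − (Σx)(Σy)/n = 2516 − 2416 = 100
Syy = Σy² − (Σy)²/n = 2078 − 1792 = 286
b = Sxy/Sxx = 100/41.714286 = 2.397260
SSE = Syy − b·Sxy = 286 − 2.397260·100 = 46.273973

46.274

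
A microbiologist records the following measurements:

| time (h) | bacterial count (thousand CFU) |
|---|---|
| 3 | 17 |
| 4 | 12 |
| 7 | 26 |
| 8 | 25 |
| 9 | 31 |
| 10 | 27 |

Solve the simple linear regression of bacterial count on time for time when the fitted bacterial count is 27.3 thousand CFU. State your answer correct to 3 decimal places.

8.753

n = 6, Σx = 41, Σy = 138, Σxy = 1030, Σx² = 319
Sxx = Σx² − (Σx)²/n = 319 − 280.166667 = 38.833333
Sxy = Σxy − (Σx)(Σy)/n = 1030 − 943 = 87
b = Sxy/Sxx = 87/38.833333 = 2.240343
a = ȳ − b·x̄ = 23 − 2.240343·6.833333 = 7.690987
Set a + b·x = 27.3: x = (27.3 − 7.690987) / 2.240343 = 8.752682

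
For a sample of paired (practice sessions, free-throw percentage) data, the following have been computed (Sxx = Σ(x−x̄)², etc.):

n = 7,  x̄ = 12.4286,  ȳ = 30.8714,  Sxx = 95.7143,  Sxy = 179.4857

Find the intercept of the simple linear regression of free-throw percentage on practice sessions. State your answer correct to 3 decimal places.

b = Sxy/Sxx = 179.4857/95.7143 = 1.875223
a = ȳ − b·x̄ = 30.8714 − 1.875223·12.4286 = 7.564998

7.565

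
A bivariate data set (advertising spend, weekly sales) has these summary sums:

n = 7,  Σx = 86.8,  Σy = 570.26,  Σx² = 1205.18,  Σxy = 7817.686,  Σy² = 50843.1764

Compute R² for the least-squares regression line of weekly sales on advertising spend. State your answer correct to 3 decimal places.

Sxx = Σx² − (Σx)²/n = 1205.18 − 1076.32 = 128.86
Sxy = Σxy − (Σx)(Σy)/n = 7817.686 − 7071.224 = 746.462
Syy = Σy² − (Σy)²/n = 50843.1764 − 46456.638229 = 4386.538171
R² = Sxy²/(Sxx·Syy) = (746.462)²/(128.86·4386.538171) = 0.985769

0.986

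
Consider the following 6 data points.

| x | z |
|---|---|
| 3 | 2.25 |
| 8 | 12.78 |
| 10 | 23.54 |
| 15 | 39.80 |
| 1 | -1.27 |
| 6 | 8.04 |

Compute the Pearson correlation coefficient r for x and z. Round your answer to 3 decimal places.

0.984

n = 6, Σx = 43, Σy = 85.14, Σxy = 988.36, Σx² = 435, Σy² = 2372.817
Sxx = Σx² − (Σx)²/n = 435 − 308.166667 = 126.833333
Sxy = Σxy − (Σx)(Σy)/n = 988.36 − 610.17 = 378.19
Syy = Σy² − (Σy)²/n = 2372.817 − 1208.1366 = 1164.6804
r = Sxy/√(Sxx·Syy) = 378.19/√(147720.2974) = 378.19/384.343983 = 0.983988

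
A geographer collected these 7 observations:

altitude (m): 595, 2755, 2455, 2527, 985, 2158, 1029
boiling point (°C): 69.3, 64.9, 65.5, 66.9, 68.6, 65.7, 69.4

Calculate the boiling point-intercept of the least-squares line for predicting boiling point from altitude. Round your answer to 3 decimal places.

n = 7, Σx = 12504, Σy = 470.3, Σxy = 830656, Σx² = 27042834
Sxx = Σx² − (Σx)²/n = 27042834 − 22335716.571429 = 4707117.428571
Sxy = Σxy − (Σx)(Σy)/n = 830656 − 840090.171429 = -9434.171429
b = Sxy/Sxx = -9434.171429/4707117.428571 = -0.002004
a = ȳ − b·x̄ = 67.185714 − (-0.002004)·1786.285714 = 70.765851

70.766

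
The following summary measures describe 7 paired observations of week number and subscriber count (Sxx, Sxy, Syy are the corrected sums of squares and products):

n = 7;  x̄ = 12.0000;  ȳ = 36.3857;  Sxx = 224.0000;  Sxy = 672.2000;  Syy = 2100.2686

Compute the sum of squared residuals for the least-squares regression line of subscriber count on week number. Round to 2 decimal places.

83.07

b = Sxy/Sxx = 672.2/224 = 3.000893
SSE = Syy − b·Sxy = 2100.2686 − 3.000893·672.2 = 83.068421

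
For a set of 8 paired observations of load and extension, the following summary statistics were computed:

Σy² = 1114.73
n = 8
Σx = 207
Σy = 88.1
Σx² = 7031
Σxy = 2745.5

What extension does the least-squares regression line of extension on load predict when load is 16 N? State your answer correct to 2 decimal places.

8.27

Sxx = Σx² − (Σx)²/n = 7031 − 5356.125 = 1674.875
Sxy = Σxy − (Σx)(Σy)/n = 2745.5 − 2279.5875 = 465.9125
b = Sxy/Sxx = 465.9125/1674.875 = 0.278177
a = ȳ − b·x̄ = 11.0125 − 0.278177·25.875 = 3.814658
ŷ(16) = a + b·16 = 3.814658 + 0.278177·16 = 8.265497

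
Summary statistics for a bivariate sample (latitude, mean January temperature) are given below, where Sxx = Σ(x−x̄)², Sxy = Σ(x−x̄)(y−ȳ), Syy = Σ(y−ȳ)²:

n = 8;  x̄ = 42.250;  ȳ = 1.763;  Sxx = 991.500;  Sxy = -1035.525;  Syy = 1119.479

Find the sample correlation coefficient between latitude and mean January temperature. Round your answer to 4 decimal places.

r = Sxy/√(Sxx·Syy) = -1035.525/√(1109963.4285) = -1035.525/1053.548019 = -0.982893

-0.9829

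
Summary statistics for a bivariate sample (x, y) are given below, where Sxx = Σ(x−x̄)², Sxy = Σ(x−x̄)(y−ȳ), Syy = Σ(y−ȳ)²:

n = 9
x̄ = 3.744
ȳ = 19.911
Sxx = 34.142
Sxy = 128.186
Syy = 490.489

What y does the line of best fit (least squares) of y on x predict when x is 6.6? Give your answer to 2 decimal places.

b = Sxy/Sxx = 128.186/34.142 = 3.754496
a = ȳ − b·x̄ = 19.911 − 3.754496·3.744 = 5.854167
ŷ(6.6) = a + b·6.6 = 5.854167 + 3.754496·6.6 = 30.633840

30.63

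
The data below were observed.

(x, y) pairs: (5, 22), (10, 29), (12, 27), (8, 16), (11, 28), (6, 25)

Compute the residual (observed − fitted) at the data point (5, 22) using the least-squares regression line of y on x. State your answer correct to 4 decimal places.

n = 6, Σx = 52, Σy = 147, Σxy = 1310, Σx² = 490
Sxx = Σx² − (Σx)²/n = 490 − 450.666667 = 39.333333
Sxy = Σxy − (Σx)(Σy)/n = 1310 − 1274 = 36
b = Sxy/Sxx = 36/39.333333 = 0.915254
a = ȳ − b·x̄ = 24.5 − 0.915254·8.666667 = 16.567797
ŷ(5) = 16.567797 + 0.915254·5 = 21.144068
residual = y − ŷ = 22 − 21.144068 = 0.855932

0.8559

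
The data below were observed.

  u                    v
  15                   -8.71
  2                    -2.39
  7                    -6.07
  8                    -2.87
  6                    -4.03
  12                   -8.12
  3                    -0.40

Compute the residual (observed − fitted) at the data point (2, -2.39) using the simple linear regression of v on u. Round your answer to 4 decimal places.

n = 7, Σx = 53, Σy = -32.59, Σxy = -323.7, Σx² = 531
Sxx = Σx² − (Σx)²/n = 531 − 401.285714 = 129.714286
Sxy = Σxy − (Σx)(Σy)/n = -323.7 − (-246.752857) = -76.947143
b = Sxy/Sxx = -76.947143/129.714286 = -0.593205
a = ȳ − b·x̄ = -4.655714 − (-0.593205)·7.571429 = -0.164306
ŷ(2) = -0.164306 + (-0.593205)·2 = -1.350716
residual = y − ŷ = -2.39 − (-1.350716) = -1.039284

-1.0393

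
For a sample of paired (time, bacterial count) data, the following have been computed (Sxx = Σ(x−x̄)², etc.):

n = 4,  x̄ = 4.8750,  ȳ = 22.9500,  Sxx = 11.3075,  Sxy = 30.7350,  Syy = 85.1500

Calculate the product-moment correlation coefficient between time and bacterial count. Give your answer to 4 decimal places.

0.9905

r = Sxy/√(Sxx·Syy) = 30.735/√(962.833625) = 30.735/31.029561 = 0.990507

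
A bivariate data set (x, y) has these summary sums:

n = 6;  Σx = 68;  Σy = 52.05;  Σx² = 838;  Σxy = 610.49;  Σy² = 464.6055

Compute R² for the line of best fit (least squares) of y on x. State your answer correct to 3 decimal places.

Sxx = Σx² − (Σx)²/n = 838 − 770.666667 = 67.333333
Sxy = Σxy − (Σx)(Σy)/n = 610.49 − 589.9 = 20.59
Syy = Σy² − (Σy)²/n = 464.6055 − 451.53375 = 13.07175
R² = Sxy²/(Sxx·Syy) = (20.59)²/(67.333333·13.07175) = 0.481669

0.482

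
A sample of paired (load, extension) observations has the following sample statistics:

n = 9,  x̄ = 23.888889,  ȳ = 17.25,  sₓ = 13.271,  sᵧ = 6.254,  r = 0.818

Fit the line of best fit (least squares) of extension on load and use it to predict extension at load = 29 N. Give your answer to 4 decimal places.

b = r · sᵧ/sₓ = 0.818 · 6.254/13.271 = 0.385485
a = ȳ − b·x̄ = 17.25 − 0.385485·23.888889 = 8.041191
ŷ(29) = a + b·29 = 8.041191 + 0.385485·29 = 19.220257

19.2203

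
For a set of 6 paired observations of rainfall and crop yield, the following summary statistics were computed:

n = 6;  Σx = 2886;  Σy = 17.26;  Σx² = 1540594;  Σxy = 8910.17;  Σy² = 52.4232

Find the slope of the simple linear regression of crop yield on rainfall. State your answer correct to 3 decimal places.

Sxx = Σx² − (Σx)²/n = 1540594 − 1388166 = 152428
Sxy = Σxy − (Σx)(Σy)/n = 8910.17 − 8302.06 = 608.11
b = Sxy/Sxx = 608.11/152428 = 0.003989

0.004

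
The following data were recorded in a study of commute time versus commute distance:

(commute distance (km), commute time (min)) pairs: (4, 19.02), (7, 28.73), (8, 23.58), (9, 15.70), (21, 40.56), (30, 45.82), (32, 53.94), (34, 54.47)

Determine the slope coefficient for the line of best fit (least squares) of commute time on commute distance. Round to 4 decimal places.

n = 8, Σx = 145, Σy = 281.82, Σxy = 6411.55, Σx² = 3731
Sxx = Σx² − (Σx)²/n = 3731 − 2628.125 = 1102.875
Sxy = Σxy − (Σx)(Σy)/n = 6411.55 − 5107.9875 = 1303.5625
b = Sxy/Sxx = 1303.5625/1102.875 = 1.181968

1.1820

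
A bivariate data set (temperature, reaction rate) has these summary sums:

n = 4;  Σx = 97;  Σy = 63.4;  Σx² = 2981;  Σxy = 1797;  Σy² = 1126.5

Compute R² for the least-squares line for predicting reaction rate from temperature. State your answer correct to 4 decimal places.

Sxx = Σx² − (Σx)²/n = 2981 − 2352.25 = 628.75
Sxy = Σxy − (Σx)(Σy)/n = 1797 − 1537.45 = 259.55
Syy = Σy² − (Σy)²/n = 1126.5 − 1004.89 = 121.61
R² = Sxy²/(Sxx·Syy) = (259.55)²/(628.75·121.61) = 0.881038

0.8810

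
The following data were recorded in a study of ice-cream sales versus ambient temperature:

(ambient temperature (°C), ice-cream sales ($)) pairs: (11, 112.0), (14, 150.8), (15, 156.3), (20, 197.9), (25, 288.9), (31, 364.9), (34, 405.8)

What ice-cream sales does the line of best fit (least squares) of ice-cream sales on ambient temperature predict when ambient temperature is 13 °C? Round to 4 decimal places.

n = 7, Σx = 150, Σy = 1676.6, Σxy = 41977.3, Σx² = 3684
Sxx = Σx² − (Σx)²/n = 3684 − 3214.285714 = 469.714286
Sxy = Σxy − (Σx)(Σy)/n = 41977.3 − 35927.142857 = 6050.157143
b = Sxy/Sxx = 6050.157143/469.714286 = 12.880505
a = ȳ − b·x̄ = 239.514286 − 12.880505·21.428571 = -36.496533
ŷ(13) = a + b·13 = -36.496533 + 12.880505·13 = 130.950030

130.9500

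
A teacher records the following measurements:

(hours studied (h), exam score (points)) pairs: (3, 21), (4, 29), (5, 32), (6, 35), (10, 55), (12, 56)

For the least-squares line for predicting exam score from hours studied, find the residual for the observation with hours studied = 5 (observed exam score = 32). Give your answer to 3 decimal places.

0.605

n = 6, Σx = 40, Σy = 228, Σxy = 1771, Σx² = 330
Sxx = Σx² − (Σx)²/n = 330 − 266.666667 = 63.333333
Sxy = Σxy − (Σx)(Σy)/n = 1771 − 1520 = 251
b = Sxy/Sxx = 251/63.333333 = 3.963158
a = ȳ − b·x̄ = 38 − 3.963158·6.666667 = 11.578947
ŷ(5) = 11.578947 + 3.963158·5 = 31.394737
residual = y − ŷ = 32 − 31.394737 = 0.605263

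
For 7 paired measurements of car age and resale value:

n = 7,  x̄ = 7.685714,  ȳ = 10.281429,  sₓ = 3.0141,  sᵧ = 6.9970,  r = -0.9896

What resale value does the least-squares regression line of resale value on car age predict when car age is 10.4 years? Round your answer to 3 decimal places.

4.046

b = r · sᵧ/sₓ = -0.9896 · 6.997/3.0141 = -2.297280
a = ȳ − b·x̄ = 10.281429 − (-2.297280)·7.685714 = 27.937665
ŷ(10.4) = a + b·10.4 = 27.937665 + (-2.297280)·10.4 = 4.045954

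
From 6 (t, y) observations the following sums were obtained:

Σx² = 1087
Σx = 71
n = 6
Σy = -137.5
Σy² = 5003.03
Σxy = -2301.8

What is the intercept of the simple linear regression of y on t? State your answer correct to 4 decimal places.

Sxx = Σx² − (Σx)²/n = 1087 − 840.166667 = 246.833333
Sxy = Σxy − (Σx)(Σy)/n = -2301.8 − (-1627.083333) = -674.716667
b = Sxy/Sxx = -674.716667/246.833333 = -2.733491
a = ȳ − b·x̄ = -22.916667 − (-2.733491)·11.833333 = 9.429642

9.4296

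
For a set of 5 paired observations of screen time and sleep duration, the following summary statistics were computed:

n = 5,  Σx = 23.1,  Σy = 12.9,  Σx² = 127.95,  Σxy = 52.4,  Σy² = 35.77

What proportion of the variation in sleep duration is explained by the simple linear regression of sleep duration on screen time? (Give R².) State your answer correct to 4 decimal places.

0.9810

Sxx = Σx² − (Σx)²/n = 127.95 − 106.722 = 21.228
Sxy = Σxy − (Σx)(Σy)/n = 52.4 − 59.598 = -7.198
Syy = Σy² − (Σy)²/n = 35.77 − 33.282 = 2.488
R² = Sxy²/(Sxx·Syy) = (-7.198)²/(21.228·2.488) = 0.980989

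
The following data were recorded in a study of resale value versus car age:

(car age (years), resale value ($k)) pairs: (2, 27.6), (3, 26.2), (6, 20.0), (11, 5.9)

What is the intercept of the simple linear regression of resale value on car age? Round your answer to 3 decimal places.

33.355

n = 4, Σx = 22, Σy = 79.7, Σxy = 318.7, Σx² = 170
Sxx = Σx² − (Σx)²/n = 170 − 121 = 49
Sxy = Σxy − (Σx)(Σy)/n = 318.7 − 438.35 = -119.65
b = Sxy/Sxx = -119.65/49 = -2.441837
a = ȳ − b·x̄ = 19.925 − (-2.441837)·5.5 = 33.355102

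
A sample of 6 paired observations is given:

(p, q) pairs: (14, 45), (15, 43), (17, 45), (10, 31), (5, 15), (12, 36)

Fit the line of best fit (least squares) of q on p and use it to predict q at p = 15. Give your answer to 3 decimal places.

n = 6, Σx = 73, Σy = 215, Σxy = 2857, Σx² = 979
Sxx = Σx² − (Σx)²/n = 979 − 888.166667 = 90.833333
Sxy = Σxy − (Σx)(Σy)/n = 2857 − 2615.833333 = 241.166667
b = Sxy/Sxx = 241.166667/90.833333 = 2.655046
a = ȳ − b·x̄ = 35.833333 − 2.655046·12.166667 = 3.530275
ŷ(15) = a + b·15 = 3.530275 + 2.655046·15 = 43.355963

43.356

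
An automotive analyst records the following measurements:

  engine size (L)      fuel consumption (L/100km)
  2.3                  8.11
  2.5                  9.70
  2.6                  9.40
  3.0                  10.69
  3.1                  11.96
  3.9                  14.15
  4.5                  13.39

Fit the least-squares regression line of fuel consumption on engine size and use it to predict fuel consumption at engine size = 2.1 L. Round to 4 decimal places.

n = 7, Σx = 21.9, Σy = 77.4, Σxy = 251.929, Σx² = 72.37
Sxx = Σx² − (Σx)²/n = 72.37 − 68.515714 = 3.854286
Sxy = Σxy − (Σx)(Σy)/n = 251.929 − 242.151429 = 9.777571
b = Sxy/Sxx = 9.777571/3.854286 = 2.536805
a = ȳ − b·x̄ = 11.057143 − 2.536805·3.128571 = 3.120567
ŷ(2.1) = a + b·2.1 = 3.120567 + 2.536805·2.1 = 8.447858

8.4479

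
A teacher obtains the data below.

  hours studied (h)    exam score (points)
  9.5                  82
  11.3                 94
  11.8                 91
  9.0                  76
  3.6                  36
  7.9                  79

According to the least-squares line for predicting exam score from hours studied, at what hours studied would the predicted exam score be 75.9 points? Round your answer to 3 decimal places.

n = 6, Σx = 53.1, Σy = 458, Σxy = 4352.7, Σx² = 513.55
Sxx = Σx² − (Σx)²/n = 513.55 − 469.935 = 43.615
Sxy = Σxy − (Σx)(Σy)/n = 4352.7 − 4053.3 = 299.4
b = Sxy/Sxx = 299.4/43.615 = 6.864611
a = ȳ − b·x̄ = 76.333333 − 6.864611·8.85 = 15.581528
Set a + b·x = 75.9: x = (75.9 − 15.581528) / 6.864611 = 8.786874

8.787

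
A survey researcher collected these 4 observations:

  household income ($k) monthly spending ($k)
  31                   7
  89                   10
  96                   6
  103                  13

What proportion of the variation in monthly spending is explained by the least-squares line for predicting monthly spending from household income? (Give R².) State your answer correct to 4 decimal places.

n = 4, Σx = 319, Σy = 36, Σxy = 3022, Σx² = 28707, Σy² = 354
Sxx = Σx² − (Σx)²/n = 28707 − 25440.25 = 3266.75
Sxy = Σxy − (Σx)(Σy)/n = 3022 − 2871 = 151
Syy = Σy² − (Σy)²/n = 354 − 324 = 30
R² = Sxy²/(Sxx·Syy) = (151)²/(3266.75·30) = 0.232657

0.2327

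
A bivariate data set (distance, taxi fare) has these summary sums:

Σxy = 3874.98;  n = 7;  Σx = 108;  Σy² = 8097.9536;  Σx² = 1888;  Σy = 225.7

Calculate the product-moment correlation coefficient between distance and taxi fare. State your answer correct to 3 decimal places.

0.921

Sxx = Σx² − (Σx)²/n = 1888 − 1666.285714 = 221.714286
Sxy = Σxy − (Σx)(Σy)/n = 3874.98 − 3482.228571 = 392.751429
Syy = Σy² − (Σy)²/n = 8097.9536 − 7277.212857 = 820.740743
r = Sxy/√(Sxx·Syy) = 392.751429/√(181969.947559) = 392.751429/426.579357 = 0.920700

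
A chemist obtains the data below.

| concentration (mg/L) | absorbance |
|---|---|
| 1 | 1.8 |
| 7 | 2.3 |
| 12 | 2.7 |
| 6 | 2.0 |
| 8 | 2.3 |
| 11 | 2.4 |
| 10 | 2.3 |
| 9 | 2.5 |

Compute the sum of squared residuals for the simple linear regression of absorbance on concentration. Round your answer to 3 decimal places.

n = 8, Σx = 64, Σy = 18.3, Σxy = 152.6, Σx² = 596, Σy² = 42.41
Sxx = Σx² − (Σx)²/n = 596 − 512 = 84
Sxy = Σxy − (Σx)(Σy)/n = 152.6 − 146.4 = 6.2
Syy = Σy² − (Σy)²/n = 42.41 − 41.86125 = 0.54875
b = Sxy/Sxx = 6.2/84 = 0.073810
SSE = Syy − b·Sxy = 0.54875 − 0.073810·6.2 = 0.091131

0.091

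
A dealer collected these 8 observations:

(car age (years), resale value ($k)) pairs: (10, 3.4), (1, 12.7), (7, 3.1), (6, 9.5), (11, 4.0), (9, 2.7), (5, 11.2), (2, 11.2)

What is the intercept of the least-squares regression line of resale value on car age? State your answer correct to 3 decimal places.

13.912

n = 8, Σx = 51, Σy = 57.8, Σxy = 272.1, Σx² = 417
Sxx = Σx² − (Σx)²/n = 417 − 325.125 = 91.875
Sxy = Σxy − (Σx)(Σy)/n = 272.1 − 368.475 = -96.375
b = Sxy/Sxx = -96.375/91.875 = -1.048980
a = ȳ − b·x̄ = 7.225 − (-1.048980)·6.375 = 13.912245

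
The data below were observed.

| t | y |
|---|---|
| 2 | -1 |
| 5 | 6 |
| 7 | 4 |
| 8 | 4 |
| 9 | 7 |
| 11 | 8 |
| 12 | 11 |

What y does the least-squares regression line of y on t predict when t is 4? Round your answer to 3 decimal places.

n = 7, Σx = 54, Σy = 39, Σxy = 371, Σx² = 488
Sxx = Σx² − (Σx)²/n = 488 − 416.571429 = 71.428571
Sxy = Σxy − (Σx)(Σy)/n = 371 − 300.857143 = 70.142857
b = Sxy/Sxx = 70.142857/71.428571 = 0.982
a = ȳ − b·x̄ = 5.571429 − 0.982·7.714286 = -2.004
ŷ(4) = a + b·4 = -2.004 + 0.982·4 = 1.924

1.924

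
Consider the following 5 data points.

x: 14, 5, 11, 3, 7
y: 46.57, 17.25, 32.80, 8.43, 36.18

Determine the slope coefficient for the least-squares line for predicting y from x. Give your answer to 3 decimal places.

3.097

n = 5, Σx = 40, Σy = 141.23, Σxy = 1377.58, Σx² = 400
Sxx = Σx² − (Σx)²/n = 400 − 320 = 80
Sxy = Σxy − (Σx)(Σy)/n = 1377.58 − 1129.84 = 247.74
b = Sxy/Sxx = 247.74/80 = 3.09675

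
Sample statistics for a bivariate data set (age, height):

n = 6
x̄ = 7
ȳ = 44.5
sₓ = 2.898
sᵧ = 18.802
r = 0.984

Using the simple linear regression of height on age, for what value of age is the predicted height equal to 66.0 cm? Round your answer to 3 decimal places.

b = r · sᵧ/sₓ = 0.984 · 18.802/2.898 = 6.384116
a = ȳ − b·x̄ = 44.5 − 6.384116·7 = -0.188812
Set a + b·x = 66.0: x = (66.0 − (-0.188812)) / 6.384116 = 10.367733

10.368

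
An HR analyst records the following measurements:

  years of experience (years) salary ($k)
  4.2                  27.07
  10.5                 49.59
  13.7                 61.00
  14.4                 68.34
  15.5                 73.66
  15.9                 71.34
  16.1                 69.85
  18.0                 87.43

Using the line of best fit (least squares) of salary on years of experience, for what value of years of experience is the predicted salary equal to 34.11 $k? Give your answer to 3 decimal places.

n = 8, Σx = 108.3, Σy = 508.28, Σxy = 7428.546, Σx² = 1599.21
Sxx = Σx² − (Σx)²/n = 1599.21 − 1466.11125 = 133.09875
Sxy = Σxy − (Σx)(Σy)/n = 7428.546 − 6880.8405 = 547.7055
b = Sxy/Sxx = 547.7055/133.09875 = 4.115031
a = ȳ − b·x̄ = 63.535 − 4.115031·13.5375 = 7.827766
Set a + b·x = 34.11: x = (34.11 − 7.827766) / 4.115031 = 6.386886

6.387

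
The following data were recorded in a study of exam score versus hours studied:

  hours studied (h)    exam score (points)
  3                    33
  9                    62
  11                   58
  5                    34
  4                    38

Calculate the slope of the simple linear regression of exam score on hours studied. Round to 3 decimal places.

n = 5, Σx = 32, Σy = 225, Σxy = 1617, Σx² = 252
Sxx = Σx² − (Σx)²/n = 252 − 204.8 = 47.2
Sxy = Σxy − (Σx)(Σy)/n = 1617 − 1440 = 177
b = Sxy/Sxx = 177/47.2 = 3.75

3.750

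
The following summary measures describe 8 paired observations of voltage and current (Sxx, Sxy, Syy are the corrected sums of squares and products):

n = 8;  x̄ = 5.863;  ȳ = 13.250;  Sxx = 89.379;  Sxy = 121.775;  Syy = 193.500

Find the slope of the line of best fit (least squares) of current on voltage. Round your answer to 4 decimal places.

b = Sxy/Sxx = 121.775/89.379 = 1.362457

1.3625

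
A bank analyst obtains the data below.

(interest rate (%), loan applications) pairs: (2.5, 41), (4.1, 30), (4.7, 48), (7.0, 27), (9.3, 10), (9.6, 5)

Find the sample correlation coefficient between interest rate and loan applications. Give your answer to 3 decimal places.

n = 6, Σx = 37.2, Σy = 161, Σxy = 781.1, Σx² = 272.8, Σy² = 5739
Sxx = Σx² − (Σx)²/n = 272.8 − 230.64 = 42.16
Sxy = Σxy − (Σx)(Σy)/n = 781.1 − 998.2 = -217.1
Syy = Σy² − (Σy)²/n = 5739 − 4320.166667 = 1418.833333
r = Sxy/√(Sxx·Syy) = -217.1/√(59818.013333) = -217.1/244.577213 = -0.887654

-0.888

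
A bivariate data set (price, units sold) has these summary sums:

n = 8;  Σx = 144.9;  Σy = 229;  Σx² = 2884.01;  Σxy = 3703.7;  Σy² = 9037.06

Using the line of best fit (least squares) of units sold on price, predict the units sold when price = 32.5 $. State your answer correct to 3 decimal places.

4.006

Sxx = Σx² − (Σx)²/n = 2884.01 − 2624.50125 = 259.50875
Sxy = Σxy − (Σx)(Σy)/n = 3703.7 − 4147.7625 = -444.0625
b = Sxy/Sxx = -444.0625/259.50875 = -1.711166
a = ȳ − b·x̄ = 28.625 − (-1.711166)·18.1125 = 59.618491
ŷ(32.5) = a + b·32.5 = 59.618491 + (-1.711166)·32.5 = 4.005602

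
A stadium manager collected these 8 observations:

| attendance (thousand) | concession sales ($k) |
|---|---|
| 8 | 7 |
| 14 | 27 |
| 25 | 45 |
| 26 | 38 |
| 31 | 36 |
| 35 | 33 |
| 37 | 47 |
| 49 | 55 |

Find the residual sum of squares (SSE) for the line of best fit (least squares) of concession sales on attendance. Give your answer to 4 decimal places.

381.7313

n = 8, Σx = 225, Σy = 288, Σxy = 9252, Σx² = 7517, Σy² = 11866
Sxx = Σx² − (Σx)²/n = 7517 − 6328.125 = 1188.875
Sxy = Σxy − (Σx)(Σy)/n = 9252 − 8100 = 1152
Syy = Σy² − (Σy)²/n = 11866 − 10368 = 1498
b = Sxy/Sxx = 1152/1188.875 = 0.968983
SSE = Syy − b·Sxy = 1498 − 0.968983·1152 = 381.731259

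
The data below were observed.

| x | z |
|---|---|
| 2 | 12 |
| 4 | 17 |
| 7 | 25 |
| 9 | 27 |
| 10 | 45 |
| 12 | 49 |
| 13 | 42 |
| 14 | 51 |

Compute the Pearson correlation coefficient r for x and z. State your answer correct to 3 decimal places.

n = 8, Σx = 71, Σy = 268, Σxy = 2808, Σx² = 759, Σy² = 10578
Sxx = Σx² − (Σx)²/n = 759 − 630.125 = 128.875
Sxy = Σxy − (Σx)(Σy)/n = 2808 − 2378.5 = 429.5
Syy = Σy² − (Σy)²/n = 10578 − 8978 = 1600
r = Sxy/√(Sxx·Syy) = 429.5/√(206200) = 429.5/454.092502 = 0.945843

0.946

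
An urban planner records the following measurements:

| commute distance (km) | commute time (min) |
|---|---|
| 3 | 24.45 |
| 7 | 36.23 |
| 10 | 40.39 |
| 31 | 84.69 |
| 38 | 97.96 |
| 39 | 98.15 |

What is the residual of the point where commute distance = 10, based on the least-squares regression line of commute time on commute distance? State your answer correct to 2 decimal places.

n = 6, Σx = 128, Σy = 381.87, Σxy = 10906.58, Σx² = 4084
Sxx = Σx² − (Σx)²/n = 4084 − 2730.666667 = 1353.333333
Sxy = Σxy − (Σx)(Σy)/n = 10906.58 − 8146.56 = 2760.02
b = Sxy/Sxx = 2760.02/1353.333333 = 2.039424
a = ȳ − b·x̄ = 63.645 − 2.039424·21.333333 = 20.137296
ŷ(10) = 20.137296 + 2.039424·10 = 40.531532
residual = y − ŷ = 40.39 − 40.531532 = -0.141532

-0.14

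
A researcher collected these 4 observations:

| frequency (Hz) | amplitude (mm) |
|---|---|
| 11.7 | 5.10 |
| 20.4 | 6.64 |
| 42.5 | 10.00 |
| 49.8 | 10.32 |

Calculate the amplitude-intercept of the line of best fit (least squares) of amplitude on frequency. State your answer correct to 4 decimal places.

n = 4, Σx = 124.4, Σy = 32.06, Σxy = 1134.062, Σx² = 4839.34
Sxx = Σx² − (Σx)²/n = 4839.34 − 3868.84 = 970.5
Sxy = Σxy − (Σx)(Σy)/n = 1134.062 − 997.066 = 136.996
b = Sxy/Sxx = 136.996/970.5 = 0.141160
a = ȳ − b·x̄ = 8.015 − 0.141160·31.1 = 3.624917

3.6249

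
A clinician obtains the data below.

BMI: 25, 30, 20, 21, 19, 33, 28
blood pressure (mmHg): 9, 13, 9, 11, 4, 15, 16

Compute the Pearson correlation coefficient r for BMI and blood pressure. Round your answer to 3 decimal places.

0.816

n = 7, Σx = 176, Σy = 77, Σxy = 2045, Σx² = 4600, Σy² = 949
Sxx = Σx² − (Σx)²/n = 4600 − 4425.142857 = 174.857143
Sxy = Σxy − (Σx)(Σy)/n = 2045 − 1936 = 109
Syy = Σy² − (Σy)²/n = 949 − 847 = 102
r = Sxy/√(Sxx·Syy) = 109/√(17835.428571) = 109/133.549349 = 0.816178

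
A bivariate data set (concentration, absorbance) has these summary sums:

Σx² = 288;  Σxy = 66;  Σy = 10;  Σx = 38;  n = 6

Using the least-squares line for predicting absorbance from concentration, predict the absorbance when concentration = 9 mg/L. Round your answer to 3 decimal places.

Sxx = Σx² − (Σx)²/n = 288 − 240.666667 = 47.333333
Sxy = Σxy − (Σx)(Σy)/n = 66 − 63.333333 = 2.666667
b = Sxy/Sxx = 2.666667/47.333333 = 0.056338
a = ȳ − b·x̄ = 1.666667 − 0.056338·6.333333 = 1.309859
ŷ(9) = a + b·9 = 1.309859 + 0.056338·9 = 1.816901

1.817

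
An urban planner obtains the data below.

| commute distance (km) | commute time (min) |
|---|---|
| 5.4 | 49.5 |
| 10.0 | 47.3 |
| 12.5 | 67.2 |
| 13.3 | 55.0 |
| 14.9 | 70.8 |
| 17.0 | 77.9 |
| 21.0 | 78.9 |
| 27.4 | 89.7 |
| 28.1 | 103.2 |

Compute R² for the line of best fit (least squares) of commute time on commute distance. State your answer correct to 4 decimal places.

n = 9, Σx = 149.6, Σy = 639.5, Σxy = 11705.62, Σx² = 2954.68, Σy² = 48230.97
Sxx = Σx² − (Σx)²/n = 2954.68 − 2486.684444 = 467.995556
Sxy = Σxy − (Σx)(Σy)/n = 11705.62 − 10629.911111 = 1075.708889
Syy = Σy² − (Σy)²/n = 48230.97 − 45440.027778 = 2790.942222
R² = Sxy²/(Sxx·Syy) = (1075.708889)²/(467.995556·2790.942222) = 0.885925

0.8859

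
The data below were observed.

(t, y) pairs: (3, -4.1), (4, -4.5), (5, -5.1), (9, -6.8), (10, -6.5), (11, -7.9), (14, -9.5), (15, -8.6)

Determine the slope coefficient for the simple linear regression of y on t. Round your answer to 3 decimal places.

n = 8, Σx = 71, Σy = -53, Σxy = -530.9, Σx² = 773
Sxx = Σx² − (Σx)²/n = 773 − 630.125 = 142.875
Sxy = Σxy − (Σx)(Σy)/n = -530.9 − (-470.375) = -60.525
b = Sxy/Sxx = -60.525/142.875 = -0.423622

-0.424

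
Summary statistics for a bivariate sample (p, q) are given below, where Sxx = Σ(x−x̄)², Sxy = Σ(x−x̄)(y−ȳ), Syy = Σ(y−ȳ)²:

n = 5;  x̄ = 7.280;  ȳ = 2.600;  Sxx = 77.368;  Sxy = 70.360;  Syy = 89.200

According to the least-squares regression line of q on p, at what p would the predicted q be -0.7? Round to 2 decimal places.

b = Sxy/Sxx = 70.36/77.368 = 0.909420
a = ȳ − b·x̄ = 2.6 − 0.909420·7.28 = -4.020577
Set a + b·x = -0.7: x = (-0.7 − (-4.020577)) / 0.909420 = 3.651313

3.65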